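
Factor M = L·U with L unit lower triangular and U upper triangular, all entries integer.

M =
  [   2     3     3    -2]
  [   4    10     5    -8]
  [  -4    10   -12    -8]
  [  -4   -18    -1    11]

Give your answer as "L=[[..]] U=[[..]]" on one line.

  r1 -= 2·r0 → [0,4,-1,-4]
  r2 -= -2·r0 → [0,16,-6,-12]
  r3 -= -2·r0 → [0,-12,5,7]
  r2 -= 4·r1 → [0,0,-2,4]
  r3 -= -3·r1 → [0,0,2,-5]
  r3 -= -1·r2 → [0,0,0,-1]

L=[[1,0,0,0],[2,1,0,0],[-2,4,1,0],[-2,-3,-1,1]] U=[[2,3,3,-2],[0,4,-1,-4],[0,0,-2,4],[0,0,0,-1]]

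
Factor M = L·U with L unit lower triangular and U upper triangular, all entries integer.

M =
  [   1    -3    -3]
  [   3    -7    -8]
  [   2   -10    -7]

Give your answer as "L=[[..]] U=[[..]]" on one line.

L=[[1,0,0],[3,1,0],[2,-2,1]] U=[[1,-3,-3],[0,2,1],[0,0,1]]

  R1 -= 3·R0 → [0,2,1]
  R2 -= 2·R0 → [0,-4,-1]
  R2 -= -2·R1 → [0,0,1]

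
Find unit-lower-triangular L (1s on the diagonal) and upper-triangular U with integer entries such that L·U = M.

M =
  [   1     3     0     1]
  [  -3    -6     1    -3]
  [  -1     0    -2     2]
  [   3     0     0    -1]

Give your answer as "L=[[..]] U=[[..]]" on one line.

  R1 -= -3·R0 → [0,3,1,0]
  R2 -= -1·R0 → [0,3,-2,3]
  R3 -= 3·R0 → [0,-9,0,-4]
  R2 -= 1·R1 → [0,0,-3,3]
  R3 -= -3·R1 → [0,0,3,-4]
  R3 -= -1·R2 → [0,0,0,-1]

L=[[1,0,0,0],[-3,1,0,0],[-1,1,1,0],[3,-3,-1,1]] U=[[1,3,0,1],[0,3,1,0],[0,0,-3,3],[0,0,0,-1]]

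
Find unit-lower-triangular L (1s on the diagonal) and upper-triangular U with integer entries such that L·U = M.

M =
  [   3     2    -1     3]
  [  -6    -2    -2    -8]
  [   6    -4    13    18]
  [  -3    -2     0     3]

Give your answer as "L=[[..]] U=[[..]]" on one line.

L=[[1,0,0,0],[-2,1,0,0],[2,-4,1,0],[-1,0,1,1]] U=[[3,2,-1,3],[0,2,-4,-2],[0,0,-1,4],[0,0,0,2]]

  R1 -= -2·R0 → [0,2,-4,-2]
  R2 -= 2·R0 → [0,-8,15,12]
  R3 -= -1·R0 → [0,0,-1,6]
  R2 -= -4·R1 → [0,0,-1,4]
  R3 -= 0·R1 → [0,0,-1,6]
  R3 -= 1·R2 → [0,0,0,2]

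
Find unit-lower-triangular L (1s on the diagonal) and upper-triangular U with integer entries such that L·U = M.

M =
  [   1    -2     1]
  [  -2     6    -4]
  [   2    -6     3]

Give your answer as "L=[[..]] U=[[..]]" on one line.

L=[[1,0,0],[-2,1,0],[2,-1,1]] U=[[1,-2,1],[0,2,-2],[0,0,-1]]

  r1 -= -2·r0 → [0,2,-2]
  r2 -= 2·r0 → [0,-2,1]
  r2 -= -1·r1 → [0,0,-1]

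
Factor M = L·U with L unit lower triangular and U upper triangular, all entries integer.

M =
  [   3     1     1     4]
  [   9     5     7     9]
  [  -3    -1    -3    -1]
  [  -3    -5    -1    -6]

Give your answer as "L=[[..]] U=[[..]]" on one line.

L=[[1,0,0,0],[3,1,0,0],[-1,0,1,0],[-1,-2,-4,1]] U=[[3,1,1,4],[0,2,4,-3],[0,0,-2,3],[0,0,0,4]]

  R1 -= 3·R0 → [0,2,4,-3]
  R2 -= -1·R0 → [0,0,-2,3]
  R3 -= -1·R0 → [0,-4,0,-2]
  R2 -= 0·R1 → [0,0,-2,3]
  R3 -= -2·R1 → [0,0,8,-8]
  R3 -= -4·R2 → [0,0,0,4]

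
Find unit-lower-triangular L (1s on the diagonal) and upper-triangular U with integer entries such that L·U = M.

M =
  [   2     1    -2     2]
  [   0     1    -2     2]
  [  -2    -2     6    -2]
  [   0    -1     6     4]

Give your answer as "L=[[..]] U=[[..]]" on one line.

L=[[1,0,0,0],[0,1,0,0],[-1,-1,1,0],[0,-1,2,1]] U=[[2,1,-2,2],[0,1,-2,2],[0,0,2,2],[0,0,0,2]]

  R1 -= 0·R0 → [0,1,-2,2]
  R2 -= -1·R0 → [0,-1,4,0]
  R3 -= 0·R0 → [0,-1,6,4]
  R2 -= -1·R1 → [0,0,2,2]
  R3 -= -1·R1 → [0,0,4,6]
  R3 -= 2·R2 → [0,0,0,2]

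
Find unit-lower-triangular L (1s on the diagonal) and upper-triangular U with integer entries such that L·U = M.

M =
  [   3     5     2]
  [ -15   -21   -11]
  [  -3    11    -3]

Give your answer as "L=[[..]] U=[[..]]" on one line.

  R1 -= -5·R0 → [0,4,-1]
  R2 -= -1·R0 → [0,16,-1]
  R2 -= 4·R1 → [0,0,3]

L=[[1,0,0],[-5,1,0],[-1,4,1]] U=[[3,5,2],[0,4,-1],[0,0,3]]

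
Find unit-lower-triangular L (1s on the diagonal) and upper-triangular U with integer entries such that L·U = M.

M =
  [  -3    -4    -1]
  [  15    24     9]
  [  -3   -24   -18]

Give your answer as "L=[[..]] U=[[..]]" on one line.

L=[[1,0,0],[-5,1,0],[1,-5,1]] U=[[-3,-4,-1],[0,4,4],[0,0,3]]

  row1 -= -5·row0 → [0,4,4]
  row2 -= 1·row0 → [0,-20,-17]
  row2 -= -5·row1 → [0,0,3]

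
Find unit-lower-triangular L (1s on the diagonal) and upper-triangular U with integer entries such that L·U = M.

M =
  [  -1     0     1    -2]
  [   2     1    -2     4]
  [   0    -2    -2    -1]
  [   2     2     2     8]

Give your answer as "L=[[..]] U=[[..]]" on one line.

  R1 -= -2·R0 → [0,1,0,0]
  R2 -= 0·R0 → [0,-2,-2,-1]
  R3 -= -2·R0 → [0,2,4,4]
  R2 -= -2·R1 → [0,0,-2,-1]
  R3 -= 2·R1 → [0,0,4,4]
  R3 -= -2·R2 → [0,0,0,2]

L=[[1,0,0,0],[-2,1,0,0],[0,-2,1,0],[-2,2,-2,1]] U=[[-1,0,1,-2],[0,1,0,0],[0,0,-2,-1],[0,0,0,2]]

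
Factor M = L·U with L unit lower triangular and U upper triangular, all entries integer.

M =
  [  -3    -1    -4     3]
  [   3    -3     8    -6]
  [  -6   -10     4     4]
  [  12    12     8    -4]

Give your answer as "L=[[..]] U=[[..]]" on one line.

  row1 -= -1·row0 → [0,-4,4,-3]
  row2 -= 2·row0 → [0,-8,12,-2]
  row3 -= -4·row0 → [0,8,-8,8]
  row2 -= 2·row1 → [0,0,4,4]
  row3 -= -2·row1 → [0,0,0,2]
  row3 -= 0·row2 → [0,0,0,2]

L=[[1,0,0,0],[-1,1,0,0],[2,2,1,0],[-4,-2,0,1]] U=[[-3,-1,-4,3],[0,-4,4,-3],[0,0,4,4],[0,0,0,2]]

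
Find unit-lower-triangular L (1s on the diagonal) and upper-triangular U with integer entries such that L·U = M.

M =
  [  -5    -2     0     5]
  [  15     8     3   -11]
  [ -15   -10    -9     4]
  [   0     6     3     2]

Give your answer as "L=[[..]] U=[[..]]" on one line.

L=[[1,0,0,0],[-3,1,0,0],[3,-2,1,0],[0,3,2,1]] U=[[-5,-2,0,5],[0,2,3,4],[0,0,-3,-3],[0,0,0,-4]]

  R1 -= -3·R0 → [0,2,3,4]
  R2 -= 3·R0 → [0,-4,-9,-11]
  R3 -= 0·R0 → [0,6,3,2]
  R2 -= -2·R1 → [0,0,-3,-3]
  R3 -= 3·R1 → [0,0,-6,-10]
  R3 -= 2·R2 → [0,0,0,-4]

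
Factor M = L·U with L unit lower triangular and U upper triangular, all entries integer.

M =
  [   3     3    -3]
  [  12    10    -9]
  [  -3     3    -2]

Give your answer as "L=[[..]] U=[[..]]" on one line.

L=[[1,0,0],[4,1,0],[-1,-3,1]] U=[[3,3,-3],[0,-2,3],[0,0,4]]

  row1 -= 4·row0 → [0,-2,3]
  row2 -= -1·row0 → [0,6,-5]
  row2 -= -3·row1 → [0,0,4]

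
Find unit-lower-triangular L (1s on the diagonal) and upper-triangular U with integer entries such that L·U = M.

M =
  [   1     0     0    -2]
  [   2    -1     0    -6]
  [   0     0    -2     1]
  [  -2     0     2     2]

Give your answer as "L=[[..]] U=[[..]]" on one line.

  r1 -= 2·r0 → [0,-1,0,-2]
  r2 -= 0·r0 → [0,0,-2,1]
  r3 -= -2·r0 → [0,0,2,-2]
  r2 -= 0·r1 → [0,0,-2,1]
  r3 -= 0·r1 → [0,0,2,-2]
  r3 -= -1·r2 → [0,0,0,-1]

L=[[1,0,0,0],[2,1,0,0],[0,0,1,0],[-2,0,-1,1]] U=[[1,0,0,-2],[0,-1,0,-2],[0,0,-2,1],[0,0,0,-1]]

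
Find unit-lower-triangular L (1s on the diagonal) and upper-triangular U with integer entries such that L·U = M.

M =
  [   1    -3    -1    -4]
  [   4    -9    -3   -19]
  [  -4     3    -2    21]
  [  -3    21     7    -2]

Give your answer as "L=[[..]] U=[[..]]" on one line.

L=[[1,0,0,0],[4,1,0,0],[-4,-3,1,0],[-3,4,0,1]] U=[[1,-3,-1,-4],[0,3,1,-3],[0,0,-3,-4],[0,0,0,-2]]

  r1 -= 4·r0 → [0,3,1,-3]
  r2 -= -4·r0 → [0,-9,-6,5]
  r3 -= -3·r0 → [0,12,4,-14]
  r2 -= -3·r1 → [0,0,-3,-4]
  r3 -= 4·r1 → [0,0,0,-2]
  r3 -= 0·r2 → [0,0,0,-2]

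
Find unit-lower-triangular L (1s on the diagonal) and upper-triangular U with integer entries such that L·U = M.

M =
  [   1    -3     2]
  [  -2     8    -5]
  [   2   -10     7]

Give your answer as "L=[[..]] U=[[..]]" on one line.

L=[[1,0,0],[-2,1,0],[2,-2,1]] U=[[1,-3,2],[0,2,-1],[0,0,1]]

  row1 -= -2·row0 → [0,2,-1]
  row2 -= 2·row0 → [0,-4,3]
  row2 -= -2·row1 → [0,0,1]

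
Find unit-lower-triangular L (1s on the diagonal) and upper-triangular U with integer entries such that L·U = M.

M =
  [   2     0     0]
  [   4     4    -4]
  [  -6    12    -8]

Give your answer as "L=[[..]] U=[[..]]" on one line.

  r1 -= 2·r0 → [0,4,-4]
  r2 -= -3·r0 → [0,12,-8]
  r2 -= 3·r1 → [0,0,4]

L=[[1,0,0],[2,1,0],[-3,3,1]] U=[[2,0,0],[0,4,-4],[0,0,4]]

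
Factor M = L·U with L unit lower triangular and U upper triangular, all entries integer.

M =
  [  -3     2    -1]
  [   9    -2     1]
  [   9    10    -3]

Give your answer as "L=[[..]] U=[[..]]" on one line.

L=[[1,0,0],[-3,1,0],[-3,4,1]] U=[[-3,2,-1],[0,4,-2],[0,0,2]]

  row1 -= -3·row0 → [0,4,-2]
  row2 -= -3·row0 → [0,16,-6]
  row2 -= 4·row1 → [0,0,2]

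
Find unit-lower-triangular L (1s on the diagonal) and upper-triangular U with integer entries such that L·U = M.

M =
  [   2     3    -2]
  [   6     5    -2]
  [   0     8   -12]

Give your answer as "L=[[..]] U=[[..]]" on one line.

L=[[1,0,0],[3,1,0],[0,-2,1]] U=[[2,3,-2],[0,-4,4],[0,0,-4]]

  row1 -= 3·row0 → [0,-4,4]
  row2 -= 0·row0 → [0,8,-12]
  row2 -= -2·row1 → [0,0,-4]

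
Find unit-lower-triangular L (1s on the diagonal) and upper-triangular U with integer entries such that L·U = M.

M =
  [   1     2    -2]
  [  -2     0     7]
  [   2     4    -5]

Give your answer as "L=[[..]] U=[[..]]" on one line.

L=[[1,0,0],[-2,1,0],[2,0,1]] U=[[1,2,-2],[0,4,3],[0,0,-1]]

  row1 -= -2·row0 → [0,4,3]
  row2 -= 2·row0 → [0,0,-1]
  row2 -= 0·row1 → [0,0,-1]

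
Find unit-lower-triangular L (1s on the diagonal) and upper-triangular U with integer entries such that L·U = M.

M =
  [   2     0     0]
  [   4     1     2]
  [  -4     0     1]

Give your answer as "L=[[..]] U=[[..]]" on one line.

  r1 -= 2·r0 → [0,1,2]
  r2 -= -2·r0 → [0,0,1]
  r2 -= 0·r1 → [0,0,1]

L=[[1,0,0],[2,1,0],[-2,0,1]] U=[[2,0,0],[0,1,2],[0,0,1]]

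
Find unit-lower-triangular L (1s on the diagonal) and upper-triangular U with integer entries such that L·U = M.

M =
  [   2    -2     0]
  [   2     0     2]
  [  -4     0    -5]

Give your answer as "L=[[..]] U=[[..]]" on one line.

  row1 -= 1·row0 → [0,2,2]
  row2 -= -2·row0 → [0,-4,-5]
  row2 -= -2·row1 → [0,0,-1]

L=[[1,0,0],[1,1,0],[-2,-2,1]] U=[[2,-2,0],[0,2,2],[0,0,-1]]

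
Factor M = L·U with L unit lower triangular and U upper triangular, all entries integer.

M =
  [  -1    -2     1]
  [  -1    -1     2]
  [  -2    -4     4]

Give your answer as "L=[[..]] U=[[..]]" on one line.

  row1 -= 1·row0 → [0,1,1]
  row2 -= 2·row0 → [0,0,2]
  row2 -= 0·row1 → [0,0,2]

L=[[1,0,0],[1,1,0],[2,0,1]] U=[[-1,-2,1],[0,1,1],[0,0,2]]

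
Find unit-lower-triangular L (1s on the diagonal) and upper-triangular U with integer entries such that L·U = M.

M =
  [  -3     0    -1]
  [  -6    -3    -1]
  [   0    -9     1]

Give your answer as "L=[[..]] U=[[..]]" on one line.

  row1 -= 2·row0 → [0,-3,1]
  row2 -= 0·row0 → [0,-9,1]
  row2 -= 3·row1 → [0,0,-2]

L=[[1,0,0],[2,1,0],[0,3,1]] U=[[-3,0,-1],[0,-3,1],[0,0,-2]]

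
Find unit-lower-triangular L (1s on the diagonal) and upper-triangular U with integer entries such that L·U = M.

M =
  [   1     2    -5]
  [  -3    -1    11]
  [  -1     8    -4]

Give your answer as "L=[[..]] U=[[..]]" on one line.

  R1 -= -3·R0 → [0,5,-4]
  R2 -= -1·R0 → [0,10,-9]
  R2 -= 2·R1 → [0,0,-1]

L=[[1,0,0],[-3,1,0],[-1,2,1]] U=[[1,2,-5],[0,5,-4],[0,0,-1]]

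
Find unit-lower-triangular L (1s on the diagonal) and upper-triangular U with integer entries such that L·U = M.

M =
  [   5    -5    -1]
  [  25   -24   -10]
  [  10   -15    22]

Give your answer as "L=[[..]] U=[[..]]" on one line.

  row1 -= 5·row0 → [0,1,-5]
  row2 -= 2·row0 → [0,-5,24]
  row2 -= -5·row1 → [0,0,-1]

L=[[1,0,0],[5,1,0],[2,-5,1]] U=[[5,-5,-1],[0,1,-5],[0,0,-1]]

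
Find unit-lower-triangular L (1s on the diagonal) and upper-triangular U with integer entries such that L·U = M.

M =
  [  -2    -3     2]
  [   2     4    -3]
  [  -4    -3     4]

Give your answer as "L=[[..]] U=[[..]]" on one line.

  R1 -= -1·R0 → [0,1,-1]
  R2 -= 2·R0 → [0,3,0]
  R2 -= 3·R1 → [0,0,3]

L=[[1,0,0],[-1,1,0],[2,3,1]] U=[[-2,-3,2],[0,1,-1],[0,0,3]]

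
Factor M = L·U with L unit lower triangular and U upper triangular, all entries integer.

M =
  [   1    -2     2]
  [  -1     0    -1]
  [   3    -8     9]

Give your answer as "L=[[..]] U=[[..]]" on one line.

  row1 -= -1·row0 → [0,-2,1]
  row2 -= 3·row0 → [0,-2,3]
  row2 -= 1·row1 → [0,0,2]

L=[[1,0,0],[-1,1,0],[3,1,1]] U=[[1,-2,2],[0,-2,1],[0,0,2]]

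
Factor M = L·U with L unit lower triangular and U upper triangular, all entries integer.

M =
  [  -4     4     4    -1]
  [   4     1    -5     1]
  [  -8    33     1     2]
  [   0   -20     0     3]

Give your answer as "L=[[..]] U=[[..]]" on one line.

L=[[1,0,0,0],[-1,1,0,0],[2,5,1,0],[0,-4,2,1]] U=[[-4,4,4,-1],[0,5,-1,0],[0,0,-2,4],[0,0,0,-5]]

  R1 -= -1·R0 → [0,5,-1,0]
  R2 -= 2·R0 → [0,25,-7,4]
  R3 -= 0·R0 → [0,-20,0,3]
  R2 -= 5·R1 → [0,0,-2,4]
  R3 -= -4·R1 → [0,0,-4,3]
  R3 -= 2·R2 → [0,0,0,-5]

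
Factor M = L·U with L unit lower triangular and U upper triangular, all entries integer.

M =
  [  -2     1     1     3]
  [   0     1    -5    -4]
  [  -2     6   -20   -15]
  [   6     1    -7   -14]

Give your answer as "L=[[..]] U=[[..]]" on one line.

  row1 -= 0·row0 → [0,1,-5,-4]
  row2 -= 1·row0 → [0,5,-21,-18]
  row3 -= -3·row0 → [0,4,-4,-5]
  row2 -= 5·row1 → [0,0,4,2]
  row3 -= 4·row1 → [0,0,16,11]
  row3 -= 4·row2 → [0,0,0,3]

L=[[1,0,0,0],[0,1,0,0],[1,5,1,0],[-3,4,4,1]] U=[[-2,1,1,3],[0,1,-5,-4],[0,0,4,2],[0,0,0,3]]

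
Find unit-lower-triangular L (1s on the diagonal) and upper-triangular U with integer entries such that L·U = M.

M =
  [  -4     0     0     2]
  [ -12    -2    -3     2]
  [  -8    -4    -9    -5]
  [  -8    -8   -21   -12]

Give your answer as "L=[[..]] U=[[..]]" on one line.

  r1 -= 3·r0 → [0,-2,-3,-4]
  r2 -= 2·r0 → [0,-4,-9,-9]
  r3 -= 2·r0 → [0,-8,-21,-16]
  r2 -= 2·r1 → [0,0,-3,-1]
  r3 -= 4·r1 → [0,0,-9,0]
  r3 -= 3·r2 → [0,0,0,3]

L=[[1,0,0,0],[3,1,0,0],[2,2,1,0],[2,4,3,1]] U=[[-4,0,0,2],[0,-2,-3,-4],[0,0,-3,-1],[0,0,0,3]]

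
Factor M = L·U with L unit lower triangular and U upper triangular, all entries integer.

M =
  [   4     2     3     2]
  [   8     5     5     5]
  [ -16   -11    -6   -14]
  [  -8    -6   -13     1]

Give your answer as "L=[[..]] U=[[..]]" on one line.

  row1 -= 2·row0 → [0,1,-1,1]
  row2 -= -4·row0 → [0,-3,6,-6]
  row3 -= -2·row0 → [0,-2,-7,5]
  row2 -= -3·row1 → [0,0,3,-3]
  row3 -= -2·row1 → [0,0,-9,7]
  row3 -= -3·row2 → [0,0,0,-2]

L=[[1,0,0,0],[2,1,0,0],[-4,-3,1,0],[-2,-2,-3,1]] U=[[4,2,3,2],[0,1,-1,1],[0,0,3,-3],[0,0,0,-2]]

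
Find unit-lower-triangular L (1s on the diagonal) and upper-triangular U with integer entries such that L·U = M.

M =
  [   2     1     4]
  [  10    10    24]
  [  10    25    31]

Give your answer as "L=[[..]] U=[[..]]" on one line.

L=[[1,0,0],[5,1,0],[5,4,1]] U=[[2,1,4],[0,5,4],[0,0,-5]]

  R1 -= 5·R0 → [0,5,4]
  R2 -= 5·R0 → [0,20,11]
  R2 -= 4·R1 → [0,0,-5]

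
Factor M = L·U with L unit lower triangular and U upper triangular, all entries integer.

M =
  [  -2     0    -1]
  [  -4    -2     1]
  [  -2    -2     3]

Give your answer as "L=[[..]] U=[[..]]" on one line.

L=[[1,0,0],[2,1,0],[1,1,1]] U=[[-2,0,-1],[0,-2,3],[0,0,1]]

  r1 -= 2·r0 → [0,-2,3]
  r2 -= 1·r0 → [0,-2,4]
  r2 -= 1·r1 → [0,0,1]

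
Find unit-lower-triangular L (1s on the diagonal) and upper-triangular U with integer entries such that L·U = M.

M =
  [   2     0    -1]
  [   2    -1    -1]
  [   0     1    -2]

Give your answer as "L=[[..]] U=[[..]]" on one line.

  R1 -= 1·R0 → [0,-1,0]
  R2 -= 0·R0 → [0,1,-2]
  R2 -= -1·R1 → [0,0,-2]

L=[[1,0,0],[1,1,0],[0,-1,1]] U=[[2,0,-1],[0,-1,0],[0,0,-2]]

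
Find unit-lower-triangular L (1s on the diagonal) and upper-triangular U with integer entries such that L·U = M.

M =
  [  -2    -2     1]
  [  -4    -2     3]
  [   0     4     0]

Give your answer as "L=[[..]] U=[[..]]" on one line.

L=[[1,0,0],[2,1,0],[0,2,1]] U=[[-2,-2,1],[0,2,1],[0,0,-2]]

  R1 -= 2·R0 → [0,2,1]
  R2 -= 0·R0 → [0,4,0]
  R2 -= 2·R1 → [0,0,-2]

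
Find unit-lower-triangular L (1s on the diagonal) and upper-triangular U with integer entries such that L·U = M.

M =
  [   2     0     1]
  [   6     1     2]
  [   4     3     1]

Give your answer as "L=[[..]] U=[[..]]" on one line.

L=[[1,0,0],[3,1,0],[2,3,1]] U=[[2,0,1],[0,1,-1],[0,0,2]]

  row1 -= 3·row0 → [0,1,-1]
  row2 -= 2·row0 → [0,3,-1]
  row2 -= 3·row1 → [0,0,2]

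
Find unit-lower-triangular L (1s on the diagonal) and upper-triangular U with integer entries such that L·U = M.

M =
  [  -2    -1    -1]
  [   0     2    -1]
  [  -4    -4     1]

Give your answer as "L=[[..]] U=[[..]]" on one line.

  r1 -= 0·r0 → [0,2,-1]
  r2 -= 2·r0 → [0,-2,3]
  r2 -= -1·r1 → [0,0,2]

L=[[1,0,0],[0,1,0],[2,-1,1]] U=[[-2,-1,-1],[0,2,-1],[0,0,2]]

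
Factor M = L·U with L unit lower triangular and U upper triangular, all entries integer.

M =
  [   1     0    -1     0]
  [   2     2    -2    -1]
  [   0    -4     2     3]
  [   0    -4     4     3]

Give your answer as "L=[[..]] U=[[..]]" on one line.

  R1 -= 2·R0 → [0,2,0,-1]
  R2 -= 0·R0 → [0,-4,2,3]
  R3 -= 0·R0 → [0,-4,4,3]
  R2 -= -2·R1 → [0,0,2,1]
  R3 -= -2·R1 → [0,0,4,1]
  R3 -= 2·R2 → [0,0,0,-1]

L=[[1,0,0,0],[2,1,0,0],[0,-2,1,0],[0,-2,2,1]] U=[[1,0,-1,0],[0,2,0,-1],[0,0,2,1],[0,0,0,-1]]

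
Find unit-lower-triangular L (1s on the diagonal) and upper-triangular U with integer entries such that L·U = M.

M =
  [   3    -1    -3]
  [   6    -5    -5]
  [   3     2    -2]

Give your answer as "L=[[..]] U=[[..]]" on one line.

  R1 -= 2·R0 → [0,-3,1]
  R2 -= 1·R0 → [0,3,1]
  R2 -= -1·R1 → [0,0,2]

L=[[1,0,0],[2,1,0],[1,-1,1]] U=[[3,-1,-3],[0,-3,1],[0,0,2]]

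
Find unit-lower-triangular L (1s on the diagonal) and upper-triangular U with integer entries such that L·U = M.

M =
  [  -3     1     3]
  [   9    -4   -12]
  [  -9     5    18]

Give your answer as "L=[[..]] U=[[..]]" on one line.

  R1 -= -3·R0 → [0,-1,-3]
  R2 -= 3·R0 → [0,2,9]
  R2 -= -2·R1 → [0,0,3]

L=[[1,0,0],[-3,1,0],[3,-2,1]] U=[[-3,1,3],[0,-1,-3],[0,0,3]]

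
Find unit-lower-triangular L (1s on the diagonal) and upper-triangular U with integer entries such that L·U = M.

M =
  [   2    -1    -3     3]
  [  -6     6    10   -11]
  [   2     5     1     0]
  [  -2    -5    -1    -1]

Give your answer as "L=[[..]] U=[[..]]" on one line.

  r1 -= -3·r0 → [0,3,1,-2]
  r2 -= 1·r0 → [0,6,4,-3]
  r3 -= -1·r0 → [0,-6,-4,2]
  r2 -= 2·r1 → [0,0,2,1]
  r3 -= -2·r1 → [0,0,-2,-2]
  r3 -= -1·r2 → [0,0,0,-1]

L=[[1,0,0,0],[-3,1,0,0],[1,2,1,0],[-1,-2,-1,1]] U=[[2,-1,-3,3],[0,3,1,-2],[0,0,2,1],[0,0,0,-1]]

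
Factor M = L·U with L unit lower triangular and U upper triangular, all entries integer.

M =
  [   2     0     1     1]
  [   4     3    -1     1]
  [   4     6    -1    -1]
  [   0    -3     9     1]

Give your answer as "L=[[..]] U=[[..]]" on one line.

  R1 -= 2·R0 → [0,3,-3,-1]
  R2 -= 2·R0 → [0,6,-3,-3]
  R3 -= 0·R0 → [0,-3,9,1]
  R2 -= 2·R1 → [0,0,3,-1]
  R3 -= -1·R1 → [0,0,6,0]
  R3 -= 2·R2 → [0,0,0,2]

L=[[1,0,0,0],[2,1,0,0],[2,2,1,0],[0,-1,2,1]] U=[[2,0,1,1],[0,3,-3,-1],[0,0,3,-1],[0,0,0,2]]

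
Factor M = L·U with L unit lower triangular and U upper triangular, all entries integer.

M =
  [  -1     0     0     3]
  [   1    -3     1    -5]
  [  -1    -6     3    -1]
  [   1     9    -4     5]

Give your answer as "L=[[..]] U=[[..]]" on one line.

L=[[1,0,0,0],[-1,1,0,0],[1,2,1,0],[-1,-3,-1,1]] U=[[-1,0,0,3],[0,-3,1,-2],[0,0,1,0],[0,0,0,2]]

  R1 -= -1·R0 → [0,-3,1,-2]
  R2 -= 1·R0 → [0,-6,3,-4]
  R3 -= -1·R0 → [0,9,-4,8]
  R2 -= 2·R1 → [0,0,1,0]
  R3 -= -3·R1 → [0,0,-1,2]
  R3 -= -1·R2 → [0,0,0,2]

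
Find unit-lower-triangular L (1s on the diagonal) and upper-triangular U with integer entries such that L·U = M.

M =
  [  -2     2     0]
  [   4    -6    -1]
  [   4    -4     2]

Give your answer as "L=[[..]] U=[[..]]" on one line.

L=[[1,0,0],[-2,1,0],[-2,0,1]] U=[[-2,2,0],[0,-2,-1],[0,0,2]]

  R1 -= -2·R0 → [0,-2,-1]
  R2 -= -2·R0 → [0,0,2]
  R2 -= 0·R1 → [0,0,2]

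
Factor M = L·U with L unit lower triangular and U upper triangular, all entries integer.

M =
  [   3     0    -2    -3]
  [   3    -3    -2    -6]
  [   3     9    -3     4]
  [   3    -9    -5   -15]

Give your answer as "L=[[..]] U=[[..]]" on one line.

  r1 -= 1·r0 → [0,-3,0,-3]
  r2 -= 1·r0 → [0,9,-1,7]
  r3 -= 1·r0 → [0,-9,-3,-12]
  r2 -= -3·r1 → [0,0,-1,-2]
  r3 -= 3·r1 → [0,0,-3,-3]
  r3 -= 3·r2 → [0,0,0,3]

L=[[1,0,0,0],[1,1,0,0],[1,-3,1,0],[1,3,3,1]] U=[[3,0,-2,-3],[0,-3,0,-3],[0,0,-1,-2],[0,0,0,3]]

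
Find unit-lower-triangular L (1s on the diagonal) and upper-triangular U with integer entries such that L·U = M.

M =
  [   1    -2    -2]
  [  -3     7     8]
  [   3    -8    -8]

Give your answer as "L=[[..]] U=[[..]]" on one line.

L=[[1,0,0],[-3,1,0],[3,-2,1]] U=[[1,-2,-2],[0,1,2],[0,0,2]]

  row1 -= -3·row0 → [0,1,2]
  row2 -= 3·row0 → [0,-2,-2]
  row2 -= -2·row1 → [0,0,2]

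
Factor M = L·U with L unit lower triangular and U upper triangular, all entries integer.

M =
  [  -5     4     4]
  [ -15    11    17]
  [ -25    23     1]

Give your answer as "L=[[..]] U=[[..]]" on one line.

L=[[1,0,0],[3,1,0],[5,-3,1]] U=[[-5,4,4],[0,-1,5],[0,0,-4]]

  row1 -= 3·row0 → [0,-1,5]
  row2 -= 5·row0 → [0,3,-19]
  row2 -= -3·row1 → [0,0,-4]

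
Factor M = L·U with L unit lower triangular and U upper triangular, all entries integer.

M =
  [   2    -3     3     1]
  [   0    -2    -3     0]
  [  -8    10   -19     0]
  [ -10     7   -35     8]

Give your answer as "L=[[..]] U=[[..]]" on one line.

  r1 -= 0·r0 → [0,-2,-3,0]
  r2 -= -4·r0 → [0,-2,-7,4]
  r3 -= -5·r0 → [0,-8,-20,13]
  r2 -= 1·r1 → [0,0,-4,4]
  r3 -= 4·r1 → [0,0,-8,13]
  r3 -= 2·r2 → [0,0,0,5]

L=[[1,0,0,0],[0,1,0,0],[-4,1,1,0],[-5,4,2,1]] U=[[2,-3,3,1],[0,-2,-3,0],[0,0,-4,4],[0,0,0,5]]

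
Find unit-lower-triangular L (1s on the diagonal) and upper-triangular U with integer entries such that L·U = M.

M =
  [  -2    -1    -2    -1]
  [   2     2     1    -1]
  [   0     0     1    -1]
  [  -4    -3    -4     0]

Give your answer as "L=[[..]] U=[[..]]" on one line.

L=[[1,0,0,0],[-1,1,0,0],[0,0,1,0],[2,-1,-1,1]] U=[[-2,-1,-2,-1],[0,1,-1,-2],[0,0,1,-1],[0,0,0,-1]]

  r1 -= -1·r0 → [0,1,-1,-2]
  r2 -= 0·r0 → [0,0,1,-1]
  r3 -= 2·r0 → [0,-1,0,2]
  r2 -= 0·r1 → [0,0,1,-1]
  r3 -= -1·r1 → [0,0,-1,0]
  r3 -= -1·r2 → [0,0,0,-1]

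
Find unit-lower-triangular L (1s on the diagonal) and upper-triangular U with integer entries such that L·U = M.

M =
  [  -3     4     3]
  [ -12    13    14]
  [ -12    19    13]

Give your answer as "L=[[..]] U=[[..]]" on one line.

L=[[1,0,0],[4,1,0],[4,-1,1]] U=[[-3,4,3],[0,-3,2],[0,0,3]]

  R1 -= 4·R0 → [0,-3,2]
  R2 -= 4·R0 → [0,3,1]
  R2 -= -1·R1 → [0,0,3]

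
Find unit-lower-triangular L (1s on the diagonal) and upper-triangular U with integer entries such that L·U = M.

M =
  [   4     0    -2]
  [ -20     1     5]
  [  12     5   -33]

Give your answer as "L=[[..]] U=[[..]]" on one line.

  r1 -= -5·r0 → [0,1,-5]
  r2 -= 3·r0 → [0,5,-27]
  r2 -= 5·r1 → [0,0,-2]

L=[[1,0,0],[-5,1,0],[3,5,1]] U=[[4,0,-2],[0,1,-5],[0,0,-2]]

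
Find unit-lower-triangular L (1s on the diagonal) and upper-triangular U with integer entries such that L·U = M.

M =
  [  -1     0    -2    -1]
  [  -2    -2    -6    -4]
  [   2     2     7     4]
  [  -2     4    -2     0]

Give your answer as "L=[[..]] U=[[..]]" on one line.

  r1 -= 2·r0 → [0,-2,-2,-2]
  r2 -= -2·r0 → [0,2,3,2]
  r3 -= 2·r0 → [0,4,2,2]
  r2 -= -1·r1 → [0,0,1,0]
  r3 -= -2·r1 → [0,0,-2,-2]
  r3 -= -2·r2 → [0,0,0,-2]

L=[[1,0,0,0],[2,1,0,0],[-2,-1,1,0],[2,-2,-2,1]] U=[[-1,0,-2,-1],[0,-2,-2,-2],[0,0,1,0],[0,0,0,-2]]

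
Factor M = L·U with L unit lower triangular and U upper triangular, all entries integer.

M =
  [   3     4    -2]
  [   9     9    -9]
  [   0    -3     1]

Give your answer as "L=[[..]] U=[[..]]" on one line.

L=[[1,0,0],[3,1,0],[0,1,1]] U=[[3,4,-2],[0,-3,-3],[0,0,4]]

  row1 -= 3·row0 → [0,-3,-3]
  row2 -= 0·row0 → [0,-3,1]
  row2 -= 1·row1 → [0,0,4]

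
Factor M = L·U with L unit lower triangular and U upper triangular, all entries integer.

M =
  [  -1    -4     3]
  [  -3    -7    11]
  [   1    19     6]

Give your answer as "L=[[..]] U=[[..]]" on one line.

  R1 -= 3·R0 → [0,5,2]
  R2 -= -1·R0 → [0,15,9]
  R2 -= 3·R1 → [0,0,3]

L=[[1,0,0],[3,1,0],[-1,3,1]] U=[[-1,-4,3],[0,5,2],[0,0,3]]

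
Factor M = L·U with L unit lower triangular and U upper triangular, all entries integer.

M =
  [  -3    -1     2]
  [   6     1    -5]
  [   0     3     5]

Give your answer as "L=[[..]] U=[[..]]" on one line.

  row1 -= -2·row0 → [0,-1,-1]
  row2 -= 0·row0 → [0,3,5]
  row2 -= -3·row1 → [0,0,2]

L=[[1,0,0],[-2,1,0],[0,-3,1]] U=[[-3,-1,2],[0,-1,-1],[0,0,2]]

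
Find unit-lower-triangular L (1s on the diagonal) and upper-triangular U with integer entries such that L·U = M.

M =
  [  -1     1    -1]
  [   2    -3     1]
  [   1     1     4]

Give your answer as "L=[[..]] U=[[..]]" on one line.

L=[[1,0,0],[-2,1,0],[-1,-2,1]] U=[[-1,1,-1],[0,-1,-1],[0,0,1]]

  row1 -= -2·row0 → [0,-1,-1]
  row2 -= -1·row0 → [0,2,3]
  row2 -= -2·row1 → [0,0,1]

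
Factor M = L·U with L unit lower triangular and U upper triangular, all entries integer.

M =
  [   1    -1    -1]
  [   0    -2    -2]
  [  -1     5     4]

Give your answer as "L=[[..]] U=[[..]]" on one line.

  R1 -= 0·R0 → [0,-2,-2]
  R2 -= -1·R0 → [0,4,3]
  R2 -= -2·R1 → [0,0,-1]

L=[[1,0,0],[0,1,0],[-1,-2,1]] U=[[1,-1,-1],[0,-2,-2],[0,0,-1]]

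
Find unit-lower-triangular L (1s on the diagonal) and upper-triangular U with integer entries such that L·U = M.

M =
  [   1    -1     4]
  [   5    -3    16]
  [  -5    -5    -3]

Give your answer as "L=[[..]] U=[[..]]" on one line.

  row1 -= 5·row0 → [0,2,-4]
  row2 -= -5·row0 → [0,-10,17]
  row2 -= -5·row1 → [0,0,-3]

L=[[1,0,0],[5,1,0],[-5,-5,1]] U=[[1,-1,4],[0,2,-4],[0,0,-3]]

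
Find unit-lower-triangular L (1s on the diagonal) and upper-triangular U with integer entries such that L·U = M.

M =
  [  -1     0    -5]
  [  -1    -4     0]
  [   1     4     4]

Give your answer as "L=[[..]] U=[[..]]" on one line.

  row1 -= 1·row0 → [0,-4,5]
  row2 -= -1·row0 → [0,4,-1]
  row2 -= -1·row1 → [0,0,4]

L=[[1,0,0],[1,1,0],[-1,-1,1]] U=[[-1,0,-5],[0,-4,5],[0,0,4]]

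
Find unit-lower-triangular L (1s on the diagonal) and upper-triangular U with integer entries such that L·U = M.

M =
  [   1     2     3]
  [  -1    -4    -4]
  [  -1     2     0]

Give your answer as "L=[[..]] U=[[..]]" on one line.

  r1 -= -1·r0 → [0,-2,-1]
  r2 -= -1·r0 → [0,4,3]
  r2 -= -2·r1 → [0,0,1]

L=[[1,0,0],[-1,1,0],[-1,-2,1]] U=[[1,2,3],[0,-2,-1],[0,0,1]]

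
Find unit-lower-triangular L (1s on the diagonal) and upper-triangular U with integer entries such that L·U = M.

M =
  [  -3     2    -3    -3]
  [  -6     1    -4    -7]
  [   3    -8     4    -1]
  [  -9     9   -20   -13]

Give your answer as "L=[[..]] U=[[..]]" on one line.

  R1 -= 2·R0 → [0,-3,2,-1]
  R2 -= -1·R0 → [0,-6,1,-4]
  R3 -= 3·R0 → [0,3,-11,-4]
  R2 -= 2·R1 → [0,0,-3,-2]
  R3 -= -1·R1 → [0,0,-9,-5]
  R3 -= 3·R2 → [0,0,0,1]

L=[[1,0,0,0],[2,1,0,0],[-1,2,1,0],[3,-1,3,1]] U=[[-3,2,-3,-3],[0,-3,2,-1],[0,0,-3,-2],[0,0,0,1]]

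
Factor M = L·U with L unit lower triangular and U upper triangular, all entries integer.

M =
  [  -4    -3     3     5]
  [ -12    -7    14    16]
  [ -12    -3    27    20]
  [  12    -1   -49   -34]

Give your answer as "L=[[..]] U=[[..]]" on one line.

  r1 -= 3·r0 → [0,2,5,1]
  r2 -= 3·r0 → [0,6,18,5]
  r3 -= -3·r0 → [0,-10,-40,-19]
  r2 -= 3·r1 → [0,0,3,2]
  r3 -= -5·r1 → [0,0,-15,-14]
  r3 -= -5·r2 → [0,0,0,-4]

L=[[1,0,0,0],[3,1,0,0],[3,3,1,0],[-3,-5,-5,1]] U=[[-4,-3,3,5],[0,2,5,1],[0,0,3,2],[0,0,0,-4]]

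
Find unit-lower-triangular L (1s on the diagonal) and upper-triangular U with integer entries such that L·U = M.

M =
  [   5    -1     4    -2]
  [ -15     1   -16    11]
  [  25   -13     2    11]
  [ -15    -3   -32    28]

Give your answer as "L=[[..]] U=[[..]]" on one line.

  R1 -= -3·R0 → [0,-2,-4,5]
  R2 -= 5·R0 → [0,-8,-18,21]
  R3 -= -3·R0 → [0,-6,-20,22]
  R2 -= 4·R1 → [0,0,-2,1]
  R3 -= 3·R1 → [0,0,-8,7]
  R3 -= 4·R2 → [0,0,0,3]

L=[[1,0,0,0],[-3,1,0,0],[5,4,1,0],[-3,3,4,1]] U=[[5,-1,4,-2],[0,-2,-4,5],[0,0,-2,1],[0,0,0,3]]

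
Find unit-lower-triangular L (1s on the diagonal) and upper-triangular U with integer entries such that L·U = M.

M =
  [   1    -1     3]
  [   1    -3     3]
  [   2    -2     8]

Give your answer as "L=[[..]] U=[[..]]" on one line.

  r1 -= 1·r0 → [0,-2,0]
  r2 -= 2·r0 → [0,0,2]
  r2 -= 0·r1 → [0,0,2]

L=[[1,0,0],[1,1,0],[2,0,1]] U=[[1,-1,3],[0,-2,0],[0,0,2]]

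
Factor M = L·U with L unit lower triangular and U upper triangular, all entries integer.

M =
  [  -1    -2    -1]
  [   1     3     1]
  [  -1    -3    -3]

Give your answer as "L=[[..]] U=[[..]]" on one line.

  R1 -= -1·R0 → [0,1,0]
  R2 -= 1·R0 → [0,-1,-2]
  R2 -= -1·R1 → [0,0,-2]

L=[[1,0,0],[-1,1,0],[1,-1,1]] U=[[-1,-2,-1],[0,1,0],[0,0,-2]]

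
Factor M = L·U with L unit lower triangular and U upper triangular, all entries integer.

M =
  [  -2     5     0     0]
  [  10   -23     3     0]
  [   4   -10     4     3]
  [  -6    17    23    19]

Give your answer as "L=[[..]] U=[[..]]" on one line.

L=[[1,0,0,0],[-5,1,0,0],[-2,0,1,0],[3,1,5,1]] U=[[-2,5,0,0],[0,2,3,0],[0,0,4,3],[0,0,0,4]]

  r1 -= -5·r0 → [0,2,3,0]
  r2 -= -2·r0 → [0,0,4,3]
  r3 -= 3·r0 → [0,2,23,19]
  r2 -= 0·r1 → [0,0,4,3]
  r3 -= 1·r1 → [0,0,20,19]
  r3 -= 5·r2 → [0,0,0,4]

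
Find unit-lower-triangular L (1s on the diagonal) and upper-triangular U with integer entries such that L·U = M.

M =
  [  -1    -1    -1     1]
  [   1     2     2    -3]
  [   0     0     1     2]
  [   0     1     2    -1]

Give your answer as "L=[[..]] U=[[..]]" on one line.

  row1 -= -1·row0 → [0,1,1,-2]
  row2 -= 0·row0 → [0,0,1,2]
  row3 -= 0·row0 → [0,1,2,-1]
  row2 -= 0·row1 → [0,0,1,2]
  row3 -= 1·row1 → [0,0,1,1]
  row3 -= 1·row2 → [0,0,0,-1]

L=[[1,0,0,0],[-1,1,0,0],[0,0,1,0],[0,1,1,1]] U=[[-1,-1,-1,1],[0,1,1,-2],[0,0,1,2],[0,0,0,-1]]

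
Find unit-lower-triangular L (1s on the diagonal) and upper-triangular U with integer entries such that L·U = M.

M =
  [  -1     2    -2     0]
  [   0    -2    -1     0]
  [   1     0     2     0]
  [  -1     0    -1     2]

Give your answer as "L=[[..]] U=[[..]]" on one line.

L=[[1,0,0,0],[0,1,0,0],[-1,-1,1,0],[1,1,-2,1]] U=[[-1,2,-2,0],[0,-2,-1,0],[0,0,-1,0],[0,0,0,2]]

  row1 -= 0·row0 → [0,-2,-1,0]
  row2 -= -1·row0 → [0,2,0,0]
  row3 -= 1·row0 → [0,-2,1,2]
  row2 -= -1·row1 → [0,0,-1,0]
  row3 -= 1·row1 → [0,0,2,2]
  row3 -= -2·row2 → [0,0,0,2]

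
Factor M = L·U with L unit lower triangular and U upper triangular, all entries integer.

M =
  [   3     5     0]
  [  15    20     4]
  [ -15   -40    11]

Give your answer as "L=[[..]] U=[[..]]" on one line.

  r1 -= 5·r0 → [0,-5,4]
  r2 -= -5·r0 → [0,-15,11]
  r2 -= 3·r1 → [0,0,-1]

L=[[1,0,0],[5,1,0],[-5,3,1]] U=[[3,5,0],[0,-5,4],[0,0,-1]]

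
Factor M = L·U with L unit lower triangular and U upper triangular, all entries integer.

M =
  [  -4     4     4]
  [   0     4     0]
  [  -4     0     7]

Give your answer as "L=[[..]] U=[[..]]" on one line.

  row1 -= 0·row0 → [0,4,0]
  row2 -= 1·row0 → [0,-4,3]
  row2 -= -1·row1 → [0,0,3]

L=[[1,0,0],[0,1,0],[1,-1,1]] U=[[-4,4,4],[0,4,0],[0,0,3]]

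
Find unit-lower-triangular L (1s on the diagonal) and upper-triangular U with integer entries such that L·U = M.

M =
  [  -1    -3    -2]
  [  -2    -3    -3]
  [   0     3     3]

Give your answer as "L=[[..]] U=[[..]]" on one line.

  r1 -= 2·r0 → [0,3,1]
  r2 -= 0·r0 → [0,3,3]
  r2 -= 1·r1 → [0,0,2]

L=[[1,0,0],[2,1,0],[0,1,1]] U=[[-1,-3,-2],[0,3,1],[0,0,2]]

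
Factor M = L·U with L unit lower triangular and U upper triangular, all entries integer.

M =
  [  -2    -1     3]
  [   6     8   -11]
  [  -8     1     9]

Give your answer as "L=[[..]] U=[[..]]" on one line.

  row1 -= -3·row0 → [0,5,-2]
  row2 -= 4·row0 → [0,5,-3]
  row2 -= 1·row1 → [0,0,-1]

L=[[1,0,0],[-3,1,0],[4,1,1]] U=[[-2,-1,3],[0,5,-2],[0,0,-1]]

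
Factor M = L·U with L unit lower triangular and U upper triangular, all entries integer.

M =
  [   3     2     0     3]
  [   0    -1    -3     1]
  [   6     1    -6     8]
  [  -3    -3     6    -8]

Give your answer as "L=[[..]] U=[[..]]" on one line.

L=[[1,0,0,0],[0,1,0,0],[2,3,1,0],[-1,1,3,1]] U=[[3,2,0,3],[0,-1,-3,1],[0,0,3,-1],[0,0,0,-3]]

  R1 -= 0·R0 → [0,-1,-3,1]
  R2 -= 2·R0 → [0,-3,-6,2]
  R3 -= -1·R0 → [0,-1,6,-5]
  R2 -= 3·R1 → [0,0,3,-1]
  R3 -= 1·R1 → [0,0,9,-6]
  R3 -= 3·R2 → [0,0,0,-3]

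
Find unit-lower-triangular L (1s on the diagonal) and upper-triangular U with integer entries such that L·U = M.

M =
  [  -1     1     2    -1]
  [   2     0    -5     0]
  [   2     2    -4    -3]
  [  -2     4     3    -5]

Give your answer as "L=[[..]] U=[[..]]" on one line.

  row1 -= -2·row0 → [0,2,-1,-2]
  row2 -= -2·row0 → [0,4,0,-5]
  row3 -= 2·row0 → [0,2,-1,-3]
  row2 -= 2·row1 → [0,0,2,-1]
  row3 -= 1·row1 → [0,0,0,-1]
  row3 -= 0·row2 → [0,0,0,-1]

L=[[1,0,0,0],[-2,1,0,0],[-2,2,1,0],[2,1,0,1]] U=[[-1,1,2,-1],[0,2,-1,-2],[0,0,2,-1],[0,0,0,-1]]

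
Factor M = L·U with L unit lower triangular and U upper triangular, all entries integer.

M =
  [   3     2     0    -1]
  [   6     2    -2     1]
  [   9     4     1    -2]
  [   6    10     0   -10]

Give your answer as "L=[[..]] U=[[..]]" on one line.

  R1 -= 2·R0 → [0,-2,-2,3]
  R2 -= 3·R0 → [0,-2,1,1]
  R3 -= 2·R0 → [0,6,0,-8]
  R2 -= 1·R1 → [0,0,3,-2]
  R3 -= -3·R1 → [0,0,-6,1]
  R3 -= -2·R2 → [0,0,0,-3]

L=[[1,0,0,0],[2,1,0,0],[3,1,1,0],[2,-3,-2,1]] U=[[3,2,0,-1],[0,-2,-2,3],[0,0,3,-2],[0,0,0,-3]]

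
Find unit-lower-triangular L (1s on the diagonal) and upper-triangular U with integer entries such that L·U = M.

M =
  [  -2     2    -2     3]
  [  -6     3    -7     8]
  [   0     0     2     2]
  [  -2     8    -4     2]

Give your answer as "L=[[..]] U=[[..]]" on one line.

L=[[1,0,0,0],[3,1,0,0],[0,0,1,0],[1,-2,-2,1]] U=[[-2,2,-2,3],[0,-3,-1,-1],[0,0,2,2],[0,0,0,1]]

  row1 -= 3·row0 → [0,-3,-1,-1]
  row2 -= 0·row0 → [0,0,2,2]
  row3 -= 1·row0 → [0,6,-2,-1]
  row2 -= 0·row1 → [0,0,2,2]
  row3 -= -2·row1 → [0,0,-4,-3]
  row3 -= -2·row2 → [0,0,0,1]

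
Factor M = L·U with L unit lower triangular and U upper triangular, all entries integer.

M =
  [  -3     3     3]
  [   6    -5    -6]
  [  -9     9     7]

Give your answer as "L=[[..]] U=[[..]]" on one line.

  row1 -= -2·row0 → [0,1,0]
  row2 -= 3·row0 → [0,0,-2]
  row2 -= 0·row1 → [0,0,-2]

L=[[1,0,0],[-2,1,0],[3,0,1]] U=[[-3,3,3],[0,1,0],[0,0,-2]]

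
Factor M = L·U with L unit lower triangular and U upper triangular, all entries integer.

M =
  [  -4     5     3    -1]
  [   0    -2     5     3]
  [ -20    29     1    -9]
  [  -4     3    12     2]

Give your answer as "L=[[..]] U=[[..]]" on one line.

L=[[1,0,0,0],[0,1,0,0],[5,-2,1,0],[1,1,-1,1]] U=[[-4,5,3,-1],[0,-2,5,3],[0,0,-4,2],[0,0,0,2]]

  row1 -= 0·row0 → [0,-2,5,3]
  row2 -= 5·row0 → [0,4,-14,-4]
  row3 -= 1·row0 → [0,-2,9,3]
  row2 -= -2·row1 → [0,0,-4,2]
  row3 -= 1·row1 → [0,0,4,0]
  row3 -= -1·row2 → [0,0,0,2]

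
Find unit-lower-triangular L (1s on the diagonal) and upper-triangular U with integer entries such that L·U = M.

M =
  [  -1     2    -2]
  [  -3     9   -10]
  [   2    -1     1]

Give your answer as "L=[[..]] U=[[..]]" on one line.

L=[[1,0,0],[3,1,0],[-2,1,1]] U=[[-1,2,-2],[0,3,-4],[0,0,1]]

  R1 -= 3·R0 → [0,3,-4]
  R2 -= -2·R0 → [0,3,-3]
  R2 -= 1·R1 → [0,0,1]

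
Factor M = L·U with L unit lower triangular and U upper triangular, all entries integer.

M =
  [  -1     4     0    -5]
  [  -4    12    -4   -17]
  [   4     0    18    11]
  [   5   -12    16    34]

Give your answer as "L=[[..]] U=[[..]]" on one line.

L=[[1,0,0,0],[4,1,0,0],[-4,-4,1,0],[-5,-2,4,1]] U=[[-1,4,0,-5],[0,-4,-4,3],[0,0,2,3],[0,0,0,3]]

  row1 -= 4·row0 → [0,-4,-4,3]
  row2 -= -4·row0 → [0,16,18,-9]
  row3 -= -5·row0 → [0,8,16,9]
  row2 -= -4·row1 → [0,0,2,3]
  row3 -= -2·row1 → [0,0,8,15]
  row3 -= 4·row2 → [0,0,0,3]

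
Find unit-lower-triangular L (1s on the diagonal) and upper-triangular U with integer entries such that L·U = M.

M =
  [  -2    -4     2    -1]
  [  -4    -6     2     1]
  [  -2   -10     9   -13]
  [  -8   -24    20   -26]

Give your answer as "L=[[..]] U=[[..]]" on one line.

  r1 -= 2·r0 → [0,2,-2,3]
  r2 -= 1·r0 → [0,-6,7,-12]
  r3 -= 4·r0 → [0,-8,12,-22]
  r2 -= -3·r1 → [0,0,1,-3]
  r3 -= -4·r1 → [0,0,4,-10]
  r3 -= 4·r2 → [0,0,0,2]

L=[[1,0,0,0],[2,1,0,0],[1,-3,1,0],[4,-4,4,1]] U=[[-2,-4,2,-1],[0,2,-2,3],[0,0,1,-3],[0,0,0,2]]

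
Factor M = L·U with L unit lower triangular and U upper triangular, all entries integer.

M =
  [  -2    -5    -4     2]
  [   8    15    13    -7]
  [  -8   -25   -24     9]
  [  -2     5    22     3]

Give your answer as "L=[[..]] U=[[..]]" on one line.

L=[[1,0,0,0],[-4,1,0,0],[4,1,1,0],[1,-2,-4,1]] U=[[-2,-5,-4,2],[0,-5,-3,1],[0,0,-5,0],[0,0,0,3]]

  R1 -= -4·R0 → [0,-5,-3,1]
  R2 -= 4·R0 → [0,-5,-8,1]
  R3 -= 1·R0 → [0,10,26,1]
  R2 -= 1·R1 → [0,0,-5,0]
  R3 -= -2·R1 → [0,0,20,3]
  R3 -= -4·R2 → [0,0,0,3]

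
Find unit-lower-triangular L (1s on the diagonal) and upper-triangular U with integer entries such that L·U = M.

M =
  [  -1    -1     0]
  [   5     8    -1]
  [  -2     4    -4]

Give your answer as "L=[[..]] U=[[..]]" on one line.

  r1 -= -5·r0 → [0,3,-1]
  r2 -= 2·r0 → [0,6,-4]
  r2 -= 2·r1 → [0,0,-2]

L=[[1,0,0],[-5,1,0],[2,2,1]] U=[[-1,-1,0],[0,3,-1],[0,0,-2]]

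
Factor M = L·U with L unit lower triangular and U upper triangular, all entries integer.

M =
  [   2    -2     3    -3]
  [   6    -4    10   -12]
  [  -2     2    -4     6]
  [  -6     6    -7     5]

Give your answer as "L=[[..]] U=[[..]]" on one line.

  R1 -= 3·R0 → [0,2,1,-3]
  R2 -= -1·R0 → [0,0,-1,3]
  R3 -= -3·R0 → [0,0,2,-4]
  R2 -= 0·R1 → [0,0,-1,3]
  R3 -= 0·R1 → [0,0,2,-4]
  R3 -= -2·R2 → [0,0,0,2]

L=[[1,0,0,0],[3,1,0,0],[-1,0,1,0],[-3,0,-2,1]] U=[[2,-2,3,-3],[0,2,1,-3],[0,0,-1,3],[0,0,0,2]]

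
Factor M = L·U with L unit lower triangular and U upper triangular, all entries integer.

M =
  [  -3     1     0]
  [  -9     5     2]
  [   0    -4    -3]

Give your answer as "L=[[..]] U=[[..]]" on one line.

L=[[1,0,0],[3,1,0],[0,-2,1]] U=[[-3,1,0],[0,2,2],[0,0,1]]

  r1 -= 3·r0 → [0,2,2]
  r2 -= 0·r0 → [0,-4,-3]
  r2 -= -2·r1 → [0,0,1]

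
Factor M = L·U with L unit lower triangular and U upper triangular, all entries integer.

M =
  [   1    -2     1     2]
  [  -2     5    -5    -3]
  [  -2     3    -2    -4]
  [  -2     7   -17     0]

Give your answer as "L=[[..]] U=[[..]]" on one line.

  row1 -= -2·row0 → [0,1,-3,1]
  row2 -= -2·row0 → [0,-1,0,0]
  row3 -= -2·row0 → [0,3,-15,4]
  row2 -= -1·row1 → [0,0,-3,1]
  row3 -= 3·row1 → [0,0,-6,1]
  row3 -= 2·row2 → [0,0,0,-1]

L=[[1,0,0,0],[-2,1,0,0],[-2,-1,1,0],[-2,3,2,1]] U=[[1,-2,1,2],[0,1,-3,1],[0,0,-3,1],[0,0,0,-1]]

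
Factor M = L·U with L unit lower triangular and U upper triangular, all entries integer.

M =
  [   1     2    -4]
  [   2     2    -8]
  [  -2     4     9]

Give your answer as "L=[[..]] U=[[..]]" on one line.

L=[[1,0,0],[2,1,0],[-2,-4,1]] U=[[1,2,-4],[0,-2,0],[0,0,1]]

  row1 -= 2·row0 → [0,-2,0]
  row2 -= -2·row0 → [0,8,1]
  row2 -= -4·row1 → [0,0,1]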